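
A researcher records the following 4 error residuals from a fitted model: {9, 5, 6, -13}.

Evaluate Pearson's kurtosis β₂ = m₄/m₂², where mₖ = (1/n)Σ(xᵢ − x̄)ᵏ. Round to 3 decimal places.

2.265

x̄ = 1.7500
Σ(xᵢ − x̄)² = 298.7500 ⇒ m₂ = 74.68750
Σ(xᵢ − x̄)⁴ = 50534.0781 ⇒ m₄ = 12633.51953
m₂² = 5578.22266
β₂ = m₄/m₂² = 12633.51953 / 5578.22266 ≈ 2.265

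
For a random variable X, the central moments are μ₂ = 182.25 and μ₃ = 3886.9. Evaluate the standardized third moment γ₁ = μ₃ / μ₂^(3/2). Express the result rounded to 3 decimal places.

σ = √μ₂ = √182.25 = 13.50000
σ³ = μ₂^(3/2) = 2460.37500
γ₁ = μ₃/σ³ = 3886.9 / 2460.37500 ≈ 1.580

1.580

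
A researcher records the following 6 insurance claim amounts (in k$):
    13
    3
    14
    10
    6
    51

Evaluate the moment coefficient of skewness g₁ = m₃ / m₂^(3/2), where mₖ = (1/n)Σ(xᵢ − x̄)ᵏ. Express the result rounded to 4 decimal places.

x̄ = (13 + 3 + 14 + 10 + 6 + 51) / 6 = 16.1667
deviations (xᵢ − x̄): -3.1667, -13.1667, -2.1667, -6.1667, -10.1667, 34.8333
Σ(xᵢ − x̄)² = 1542.8333 ⇒ m₂ = 1542.8333/6 = 257.13889
Σ(xᵢ − x̄)³ = 38655.5556 ⇒ m₃ = 38655.5556/6 = 6442.59259
m₂^(3/2) = 257.13889^(1.5) = 4123.36371
g₁ = m₃ / m₂^(3/2) = 6442.59259 / 4123.36371 ≈ 1.5625

1.5625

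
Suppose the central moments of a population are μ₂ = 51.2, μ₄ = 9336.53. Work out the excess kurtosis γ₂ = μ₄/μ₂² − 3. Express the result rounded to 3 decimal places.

μ₂² = 51.2² = 2621.44000
μ₄/μ₂² = 9336.53 / 2621.44000 = 3.56160
γ₂ = 3.56160 − 3 ≈ 0.562

0.562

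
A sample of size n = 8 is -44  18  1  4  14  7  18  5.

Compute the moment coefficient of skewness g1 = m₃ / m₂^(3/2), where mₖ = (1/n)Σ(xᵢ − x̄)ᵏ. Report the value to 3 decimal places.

-1.802

x̄ = (-44 + 18 + 1 + 4 + 14 + 7 + 18 + 5) / 8 = 2.8750
deviations (xᵢ − x̄): -46.8750, 15.1250, -1.8750, 1.1250, 11.1250, 4.1250, 15.1250, 2.1250
Σ(xᵢ − x̄)² = 2804.8750 ⇒ m₂ = 2804.8750/8 = 350.60938
Σ(xᵢ − x̄)³ = -94625.1563 ⇒ m₃ = -94625.1563/8 = -11828.14453
m₂^(3/2) = 350.60938^(1.5) = 6565.00841
g1 = m₃ / m₂^(3/2) = -11828.14453 / 6565.00841 ≈ -1.802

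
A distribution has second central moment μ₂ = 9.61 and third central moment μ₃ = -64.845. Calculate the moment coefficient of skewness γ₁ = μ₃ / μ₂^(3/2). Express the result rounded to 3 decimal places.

-2.177

σ = √μ₂ = √9.61 = 3.10000
σ³ = μ₂^(3/2) = 29.79100
γ₁ = μ₃/σ³ = -64.845 / 29.79100 ≈ -2.177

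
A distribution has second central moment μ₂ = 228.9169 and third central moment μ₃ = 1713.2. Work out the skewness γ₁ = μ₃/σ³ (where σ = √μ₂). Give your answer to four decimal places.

0.4946

σ = √μ₂ = √228.9169 = 15.13000
σ³ = μ₂^(3/2) = 3463.51270
γ₁ = μ₃/σ³ = 1713.2 / 3463.51270 ≈ 0.4946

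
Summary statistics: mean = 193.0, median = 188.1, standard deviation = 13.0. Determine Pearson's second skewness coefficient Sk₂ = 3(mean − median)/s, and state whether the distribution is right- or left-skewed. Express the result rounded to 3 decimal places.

Sk₂ = 3(193.0 − 188.1) / 13.0 = 3 × 4.9000 / 13.0
    = 14.7000 / 13.0 ≈ 1.131
Sk₂ > 0 ⇒ mean > median ⇒ right-skewed (positive skew).

1.131, right-skewed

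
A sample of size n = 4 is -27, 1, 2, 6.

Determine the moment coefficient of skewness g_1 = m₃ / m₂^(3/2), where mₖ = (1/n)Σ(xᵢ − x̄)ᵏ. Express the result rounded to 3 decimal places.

x̄ = (-27 + 1 + 2 + 6) / 4 = -4.5000
deviations (xᵢ − x̄): -22.5000, 5.5000, 6.5000, 10.5000
Σ(xᵢ − x̄)² = 689.0000 ⇒ m₂ = 689.0000/4 = 172.25000
Σ(xᵢ − x̄)³ = -9792.0000 ⇒ m₃ = -9792.0000/4 = -2448.00000
m₂^(3/2) = 172.25000^(1.5) = 2260.67872
g_1 = m₃ / m₂^(3/2) = -2448.00000 / 2260.67872 ≈ -1.083

-1.083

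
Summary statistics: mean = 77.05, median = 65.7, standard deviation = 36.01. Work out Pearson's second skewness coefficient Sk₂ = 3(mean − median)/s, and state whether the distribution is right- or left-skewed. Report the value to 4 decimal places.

0.9456, right-skewed

Sk₂ = 3(77.05 − 65.7) / 36.01 = 3 × 11.3500 / 36.01
    = 34.0500 / 36.01 ≈ 0.9456
Sk₂ > 0 ⇒ mean > median ⇒ right-skewed (positive skew).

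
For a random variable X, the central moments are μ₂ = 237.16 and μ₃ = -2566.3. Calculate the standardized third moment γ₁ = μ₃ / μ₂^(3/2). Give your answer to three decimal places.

-0.703

σ = √μ₂ = √237.16 = 15.40000
σ³ = μ₂^(3/2) = 3652.26400
γ₁ = μ₃/σ³ = -2566.3 / 3652.26400 ≈ -0.703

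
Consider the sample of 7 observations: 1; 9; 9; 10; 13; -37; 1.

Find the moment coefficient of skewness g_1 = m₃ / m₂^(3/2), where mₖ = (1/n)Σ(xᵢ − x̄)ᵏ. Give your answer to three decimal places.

-1.758

x̄ = (1 + 9 + 9 + 10 + 13 - 37 + 1) / 7 = 0.8571
deviations (xᵢ − x̄): 0.1429, 8.1429, 8.1429, 9.1429, 12.1429, -37.8571, 0.1429
Σ(xᵢ − x̄)² = 1796.8571 ⇒ m₂ = 1796.8571/7 = 256.69388
Σ(xᵢ − x̄)³ = -50620.8980 ⇒ m₃ = -50620.8980/7 = -7231.55685
m₂^(3/2) = 256.69388^(1.5) = 4112.66434
g_1 = m₃ / m₂^(3/2) = -7231.55685 / 4112.66434 ≈ -1.758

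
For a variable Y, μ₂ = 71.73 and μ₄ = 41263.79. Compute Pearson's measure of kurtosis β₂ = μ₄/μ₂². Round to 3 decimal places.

μ₂² = 71.73² = 5145.19290
μ₄/μ₂² = 41263.79 / 5145.19290 = 8.01987
β₂ ≈ 8.020

8.020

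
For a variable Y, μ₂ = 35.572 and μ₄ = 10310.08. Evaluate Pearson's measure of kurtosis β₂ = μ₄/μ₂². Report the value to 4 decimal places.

μ₂² = 35.572² = 1265.36718
μ₄/μ₂² = 10310.08 / 1265.36718 = 8.14790
β₂ ≈ 8.1479

8.1479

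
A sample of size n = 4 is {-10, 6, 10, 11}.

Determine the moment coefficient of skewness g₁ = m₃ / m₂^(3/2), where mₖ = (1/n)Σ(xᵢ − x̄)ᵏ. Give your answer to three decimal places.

x̄ = (-10 + 6 + 10 + 11) / 4 = 4.2500
deviations (xᵢ − x̄): -14.2500, 1.7500, 5.7500, 6.7500
Σ(xᵢ − x̄)² = 284.7500 ⇒ m₂ = 284.7500/4 = 71.18750
Σ(xᵢ − x̄)³ = -2390.6250 ⇒ m₃ = -2390.6250/4 = -597.65625
m₂^(3/2) = 71.18750^(1.5) = 600.62805
g₁ = m₃ / m₂^(3/2) = -597.65625 / 600.62805 ≈ -0.995

-0.995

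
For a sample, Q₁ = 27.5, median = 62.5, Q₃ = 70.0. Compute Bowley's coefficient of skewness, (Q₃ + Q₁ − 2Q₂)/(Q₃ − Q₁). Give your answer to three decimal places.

numerator: Q₃ + Q₁ − 2Q₂ = 70.0 + 27.5 − 2×62.5 = -27.5000
denominator: Q₃ − Q₁ = 70.0 − 27.5 = 42.5000
Bowley skewness = -27.5000 / 42.5000 ≈ -0.647

-0.647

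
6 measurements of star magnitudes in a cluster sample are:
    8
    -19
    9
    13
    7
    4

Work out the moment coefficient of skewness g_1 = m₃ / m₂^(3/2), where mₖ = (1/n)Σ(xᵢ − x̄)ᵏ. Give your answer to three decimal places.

-1.528

x̄ = (8 - 19 + 9 + 13 + 7 + 4) / 6 = 3.6667
deviations (xᵢ − x̄): 4.3333, -22.6667, 5.3333, 9.3333, 3.3333, 0.3333
Σ(xᵢ − x̄)² = 659.3333 ⇒ m₂ = 659.3333/6 = 109.88889
Σ(xᵢ − x̄)³ = -10562.4444 ⇒ m₃ = -10562.4444/6 = -1760.40741
m₂^(3/2) = 109.88889^(1.5) = 1151.94216
g_1 = m₃ / m₂^(3/2) = -1760.40741 / 1151.94216 ≈ -1.528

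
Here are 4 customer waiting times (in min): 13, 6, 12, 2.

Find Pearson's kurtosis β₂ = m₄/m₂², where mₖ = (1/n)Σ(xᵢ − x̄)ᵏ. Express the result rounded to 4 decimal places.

1.3854

x̄ = 8.2500
Σ(xᵢ − x̄)² = 80.7500 ⇒ m₂ = 20.18750
Σ(xᵢ − x̄)⁴ = 2258.3281 ⇒ m₄ = 564.58203
m₂² = 407.53516
β₂ = m₄/m₂² = 564.58203 / 407.53516 ≈ 1.3854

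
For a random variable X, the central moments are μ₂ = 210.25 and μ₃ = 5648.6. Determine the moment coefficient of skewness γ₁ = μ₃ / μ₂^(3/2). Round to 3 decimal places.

1.853

σ = √μ₂ = √210.25 = 14.50000
σ³ = μ₂^(3/2) = 3048.62500
γ₁ = μ₃/σ³ = 5648.6 / 3048.62500 ≈ 1.853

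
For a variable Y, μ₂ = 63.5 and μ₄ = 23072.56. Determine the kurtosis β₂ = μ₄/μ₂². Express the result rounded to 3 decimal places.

5.722

μ₂² = 63.5² = 4032.25000
μ₄/μ₂² = 23072.56 / 4032.25000 = 5.72201
β₂ ≈ 5.722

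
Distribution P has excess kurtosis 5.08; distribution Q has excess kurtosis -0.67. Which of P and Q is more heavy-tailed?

P

Higher excess kurtosis ⇒ heavier tails relative to the normal distribution.
5.08 vs -0.67: the larger is 5.08, so P has heavier tails. (P is leptokurtic — heavier-than-normal tails; the other is platykurtic.)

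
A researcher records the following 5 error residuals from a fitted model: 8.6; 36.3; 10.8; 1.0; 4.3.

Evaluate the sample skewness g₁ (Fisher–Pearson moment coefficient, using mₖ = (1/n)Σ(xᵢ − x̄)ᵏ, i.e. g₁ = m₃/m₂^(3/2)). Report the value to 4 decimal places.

1.2284

x̄ = (8.6 + 36.3 + 10.8 + 1.0 + 4.3) / 5 = 12.2000
deviations (xᵢ − x̄): -3.6000, 24.1000, -1.4000, -11.2000, -7.9000
Σ(xᵢ − x̄)² = 783.5800 ⇒ m₂ = 783.5800/5 = 156.71600
Σ(xᵢ − x̄)³ = 12050.1540 ⇒ m₃ = 12050.1540/5 = 2410.03080
m₂^(3/2) = 156.71600^(1.5) = 1961.86901
g₁ = m₃ / m₂^(3/2) = 2410.03080 / 1961.86901 ≈ 1.2284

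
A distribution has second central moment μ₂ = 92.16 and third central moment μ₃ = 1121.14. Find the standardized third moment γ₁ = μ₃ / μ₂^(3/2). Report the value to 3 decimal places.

1.267

σ = √μ₂ = √92.16 = 9.60000
σ³ = μ₂^(3/2) = 884.73600
γ₁ = μ₃/σ³ = 1121.14 / 884.73600 ≈ 1.267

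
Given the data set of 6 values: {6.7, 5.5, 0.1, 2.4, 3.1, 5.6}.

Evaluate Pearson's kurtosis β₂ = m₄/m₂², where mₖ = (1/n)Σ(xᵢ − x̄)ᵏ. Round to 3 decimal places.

1.858

x̄ = 3.9000
Σ(xᵢ − x̄)² = 30.6200 ⇒ m₂ = 5.10333
Σ(xᵢ − x̄)⁴ = 290.3570 ⇒ m₄ = 48.39283
m₂² = 26.04401
β₂ = m₄/m₂² = 48.39283 / 26.04401 ≈ 1.858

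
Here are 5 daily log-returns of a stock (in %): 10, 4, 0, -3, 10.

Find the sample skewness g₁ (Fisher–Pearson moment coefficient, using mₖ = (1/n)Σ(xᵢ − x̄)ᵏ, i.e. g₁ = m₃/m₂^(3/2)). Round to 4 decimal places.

-0.0798

x̄ = (10 + 4 + 0 - 3 + 10) / 5 = 4.2000
deviations (xᵢ − x̄): 5.8000, -0.2000, -4.2000, -7.2000, 5.8000
Σ(xᵢ − x̄)² = 136.8000 ⇒ m₂ = 136.8000/5 = 27.36000
Σ(xᵢ − x̄)³ = -57.1200 ⇒ m₃ = -57.1200/5 = -11.42400
m₂^(3/2) = 27.36000^(1.5) = 143.11137
g₁ = m₃ / m₂^(3/2) = -11.42400 / 143.11137 ≈ -0.0798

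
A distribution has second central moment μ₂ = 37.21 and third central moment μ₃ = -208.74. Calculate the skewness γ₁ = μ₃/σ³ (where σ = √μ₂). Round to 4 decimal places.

σ = √μ₂ = √37.21 = 6.10000
σ³ = μ₂^(3/2) = 226.98100
γ₁ = μ₃/σ³ = -208.74 / 226.98100 ≈ -0.9196

-0.9196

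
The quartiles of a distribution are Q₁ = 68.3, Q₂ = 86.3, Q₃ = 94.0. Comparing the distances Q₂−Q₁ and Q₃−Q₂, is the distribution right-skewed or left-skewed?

Q₂ − Q₁ = 18.0;  Q₃ − Q₂ = 7.7
Q₂ − Q₁ > Q₃ − Q₂ ⇒ the lower half is more spread out ⇒ left-skewed.

left-skewed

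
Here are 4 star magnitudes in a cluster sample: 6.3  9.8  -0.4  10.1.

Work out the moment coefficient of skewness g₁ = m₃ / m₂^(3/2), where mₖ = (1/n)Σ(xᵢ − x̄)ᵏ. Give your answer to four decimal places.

x̄ = (6.3 + 9.8 - 0.4 + 10.1) / 4 = 6.4500
deviations (xᵢ − x̄): -0.1500, 3.3500, -6.8500, 3.6500
Σ(xᵢ − x̄)² = 71.4900 ⇒ m₂ = 71.4900/4 = 17.87250
Σ(xᵢ − x̄)³ = -235.2000 ⇒ m₃ = -235.2000/4 = -58.80000
m₂^(3/2) = 17.87250^(1.5) = 75.55757
g₁ = m₃ / m₂^(3/2) = -58.80000 / 75.55757 ≈ -0.7782

-0.7782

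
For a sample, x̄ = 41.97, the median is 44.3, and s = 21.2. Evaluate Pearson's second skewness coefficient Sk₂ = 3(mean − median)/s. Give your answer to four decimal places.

-0.3297

Sk₂ = 3(41.97 − 44.3) / 21.2 = 3 × -2.3300 / 21.2
    = -6.9900 / 21.2 ≈ -0.3297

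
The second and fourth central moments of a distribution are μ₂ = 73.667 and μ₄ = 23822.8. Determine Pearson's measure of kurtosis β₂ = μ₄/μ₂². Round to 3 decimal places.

μ₂² = 73.667² = 5426.82689
μ₄/μ₂² = 23822.8 / 5426.82689 = 4.38982
β₂ ≈ 4.390

4.390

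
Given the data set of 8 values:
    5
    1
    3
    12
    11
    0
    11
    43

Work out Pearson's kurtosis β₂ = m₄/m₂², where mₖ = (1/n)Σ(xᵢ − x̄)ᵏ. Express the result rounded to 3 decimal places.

x̄ = 10.7500
Σ(xᵢ − x̄)² = 1345.5000 ⇒ m₂ = 168.18750
Σ(xᵢ − x̄)⁴ = 1108824.6563 ⇒ m₄ = 138603.08203
m₂² = 28287.03516
β₂ = m₄/m₂² = 138603.08203 / 28287.03516 ≈ 4.900

4.900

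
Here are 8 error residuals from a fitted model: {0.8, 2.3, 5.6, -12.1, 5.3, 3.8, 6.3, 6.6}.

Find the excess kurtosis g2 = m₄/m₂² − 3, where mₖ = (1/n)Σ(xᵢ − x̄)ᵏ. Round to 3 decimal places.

1.976

x̄ = 2.3250
Σ(xᵢ − x̄)² = 266.2350 ⇒ m₂ = 33.27937
Σ(xᵢ − x̄)⁴ = 44084.7192 ⇒ m₄ = 5510.58990
m₂² = 1107.51680
g2 = m₄/m₂² − 3 = 4.97563 − 3 ≈ 1.976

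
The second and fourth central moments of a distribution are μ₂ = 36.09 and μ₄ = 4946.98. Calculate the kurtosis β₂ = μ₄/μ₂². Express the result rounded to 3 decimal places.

3.798

μ₂² = 36.09² = 1302.48810
μ₄/μ₂² = 4946.98 / 1302.48810 = 3.79810
β₂ ≈ 3.798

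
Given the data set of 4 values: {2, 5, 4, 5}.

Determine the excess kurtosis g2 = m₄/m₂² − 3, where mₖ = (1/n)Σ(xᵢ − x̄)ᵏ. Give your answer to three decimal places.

-1.000

x̄ = 4.0000
Σ(xᵢ − x̄)² = 6.0000 ⇒ m₂ = 1.50000
Σ(xᵢ − x̄)⁴ = 18.0000 ⇒ m₄ = 4.50000
m₂² = 2.25000
g2 = m₄/m₂² − 3 = 2.00000 − 3 ≈ -1.000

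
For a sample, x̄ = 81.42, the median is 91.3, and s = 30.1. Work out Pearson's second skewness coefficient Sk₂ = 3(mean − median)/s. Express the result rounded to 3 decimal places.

Sk₂ = 3(81.42 − 91.3) / 30.1 = 3 × -9.8800 / 30.1
    = -29.6400 / 30.1 ≈ -0.985

-0.985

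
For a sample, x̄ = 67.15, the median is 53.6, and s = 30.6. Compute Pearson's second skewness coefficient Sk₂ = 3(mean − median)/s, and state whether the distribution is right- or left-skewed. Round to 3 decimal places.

1.328, right-skewed

Sk₂ = 3(67.15 − 53.6) / 30.6 = 3 × 13.5500 / 30.6
    = 40.6500 / 30.6 ≈ 1.328
Sk₂ > 0 ⇒ mean > median ⇒ right-skewed (positive skew).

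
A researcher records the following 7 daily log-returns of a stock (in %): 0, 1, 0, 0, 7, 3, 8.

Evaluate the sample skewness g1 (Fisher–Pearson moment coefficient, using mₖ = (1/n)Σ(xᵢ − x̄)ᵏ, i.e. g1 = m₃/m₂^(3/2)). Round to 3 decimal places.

x̄ = (0 + 1 + 0 + 0 + 7 + 3 + 8) / 7 = 2.7143
deviations (xᵢ − x̄): -2.7143, -1.7143, -2.7143, -2.7143, 4.2857, 0.2857, 5.2857
Σ(xᵢ − x̄)² = 71.4286 ⇒ m₂ = 71.4286/7 = 10.20408
Σ(xᵢ − x̄)³ = 161.3878 ⇒ m₃ = 161.3878/7 = 23.05539
m₂^(3/2) = 10.20408^(1.5) = 32.59574
g1 = m₃ / m₂^(3/2) = 23.05539 / 32.59574 ≈ 0.707

0.707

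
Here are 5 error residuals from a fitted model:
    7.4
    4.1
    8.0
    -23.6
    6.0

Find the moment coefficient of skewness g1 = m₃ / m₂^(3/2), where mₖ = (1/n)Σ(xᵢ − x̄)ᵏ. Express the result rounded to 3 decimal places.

-1.455

x̄ = (7.4 + 4.1 + 8.0 - 23.6 + 6.0) / 5 = 0.3800
deviations (xᵢ − x̄): 7.0200, 3.7200, 7.6200, -23.9800, 5.6200
Σ(xᵢ − x̄)² = 727.8080 ⇒ m₂ = 727.8080/5 = 145.56160
Σ(xᵢ − x̄)³ = -12772.0865 ⇒ m₃ = -12772.0865/5 = -2554.41730
m₂^(3/2) = 145.56160^(1.5) = 1756.18487
g1 = m₃ / m₂^(3/2) = -2554.41730 / 1756.18487 ≈ -1.455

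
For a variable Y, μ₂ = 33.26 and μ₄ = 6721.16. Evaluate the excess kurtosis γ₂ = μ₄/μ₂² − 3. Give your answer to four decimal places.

μ₂² = 33.26² = 1106.22760
μ₄/μ₂² = 6721.16 / 1106.22760 = 6.07575
γ₂ = 6.07575 − 3 ≈ 3.0757

3.0757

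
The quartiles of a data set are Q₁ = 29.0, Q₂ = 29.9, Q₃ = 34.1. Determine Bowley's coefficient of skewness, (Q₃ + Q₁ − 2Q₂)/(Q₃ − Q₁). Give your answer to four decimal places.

0.6471

numerator: Q₃ + Q₁ − 2Q₂ = 34.1 + 29.0 − 2×29.9 = 3.3000
denominator: Q₃ − Q₁ = 34.1 − 29.0 = 5.1000
Bowley skewness = 3.3000 / 5.1000 ≈ 0.6471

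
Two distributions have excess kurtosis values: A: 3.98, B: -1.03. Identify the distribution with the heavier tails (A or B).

A

Higher excess kurtosis ⇒ heavier tails relative to the normal distribution.
3.98 vs -1.03: the larger is 3.98, so A has heavier tails. (A is leptokurtic — heavier-than-normal tails; the other is platykurtic.)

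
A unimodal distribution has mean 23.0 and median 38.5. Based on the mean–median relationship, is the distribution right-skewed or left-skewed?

mean − median = 23.0 − 38.5 = -15.5
mean < median ⇒ the longer tail is on the left ⇒ left-skewed (negatively skewed).

left-skewed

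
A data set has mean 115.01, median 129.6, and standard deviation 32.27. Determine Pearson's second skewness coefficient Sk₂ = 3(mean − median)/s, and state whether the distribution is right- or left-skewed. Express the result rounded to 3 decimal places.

-1.356, left-skewed

Sk₂ = 3(115.01 − 129.6) / 32.27 = 3 × -14.5900 / 32.27
    = -43.7700 / 32.27 ≈ -1.356
Sk₂ < 0 ⇒ mean < median ⇒ left-skewed (negative skew).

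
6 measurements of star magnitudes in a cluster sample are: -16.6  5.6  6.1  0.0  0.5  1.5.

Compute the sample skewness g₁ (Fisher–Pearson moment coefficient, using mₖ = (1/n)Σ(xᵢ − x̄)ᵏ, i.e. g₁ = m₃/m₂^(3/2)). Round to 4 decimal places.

x̄ = (-16.6 + 5.6 + 6.1 + 0.0 + 0.5 + 1.5) / 6 = -0.4833
deviations (xᵢ − x̄): -16.1167, 6.0833, 6.5833, 0.4833, 0.9833, 1.9833
Σ(xᵢ − x̄)² = 345.2283 ⇒ m₂ = 345.2283/6 = 57.53806
Σ(xᵢ − x̄)³ = -3666.9404 ⇒ m₃ = -3666.9404/6 = -611.15674
m₂^(3/2) = 57.53806^(1.5) = 436.44827
g₁ = m₃ / m₂^(3/2) = -611.15674 / 436.44827 ≈ -1.4003

-1.4003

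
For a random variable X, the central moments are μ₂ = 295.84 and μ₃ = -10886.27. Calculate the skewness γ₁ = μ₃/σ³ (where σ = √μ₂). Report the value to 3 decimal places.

σ = √μ₂ = √295.84 = 17.20000
σ³ = μ₂^(3/2) = 5088.44800
γ₁ = μ₃/σ³ = -10886.27 / 5088.44800 ≈ -2.139

-2.139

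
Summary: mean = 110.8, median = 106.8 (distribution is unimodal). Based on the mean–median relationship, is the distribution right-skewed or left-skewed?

right-skewed

mean − median = 110.8 − 106.8 = 4.0
mean > median ⇒ the longer tail is on the right ⇒ right-skewed (positively skewed).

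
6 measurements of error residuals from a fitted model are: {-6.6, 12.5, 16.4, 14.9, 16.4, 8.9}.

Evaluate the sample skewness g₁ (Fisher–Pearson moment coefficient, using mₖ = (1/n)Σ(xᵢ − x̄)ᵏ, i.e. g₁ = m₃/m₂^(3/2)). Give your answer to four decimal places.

-1.4118

x̄ = (-6.6 + 12.5 + 16.4 + 14.9 + 16.4 + 8.9) / 6 = 10.4167
deviations (xᵢ − x̄): -17.0167, 2.0833, 5.9833, 4.4833, 5.9833, -1.5167
Σ(xᵢ − x̄)² = 387.9083 ⇒ m₂ = 387.9083/6 = 64.65139
Σ(xᵢ − x̄)³ = -4403.3844 ⇒ m₃ = -4403.3844/6 = -733.89741
m₂^(3/2) = 64.65139^(1.5) = 519.83652
g₁ = m₃ / m₂^(3/2) = -733.89741 / 519.83652 ≈ -1.4118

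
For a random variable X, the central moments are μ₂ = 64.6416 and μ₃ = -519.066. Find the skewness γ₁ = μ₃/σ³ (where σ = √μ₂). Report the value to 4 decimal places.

σ = √μ₂ = √64.6416 = 8.04000
σ³ = μ₂^(3/2) = 519.71846
γ₁ = μ₃/σ³ = -519.066 / 519.71846 ≈ -0.9987

-0.9987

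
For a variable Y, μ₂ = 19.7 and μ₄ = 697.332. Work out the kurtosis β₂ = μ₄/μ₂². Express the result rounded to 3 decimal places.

μ₂² = 19.7² = 388.09000
μ₄/μ₂² = 697.332 / 388.09000 = 1.79683
β₂ ≈ 1.797

1.797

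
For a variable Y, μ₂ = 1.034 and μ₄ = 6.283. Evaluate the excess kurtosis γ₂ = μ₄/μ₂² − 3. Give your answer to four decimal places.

2.8766

μ₂² = 1.034² = 1.06916
μ₄/μ₂² = 6.283 / 1.06916 = 5.87660
γ₂ = 5.87660 − 3 ≈ 2.8766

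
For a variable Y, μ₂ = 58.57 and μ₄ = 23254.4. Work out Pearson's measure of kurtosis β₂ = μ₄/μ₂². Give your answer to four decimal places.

μ₂² = 58.57² = 3430.44490
μ₄/μ₂² = 23254.4 / 3430.44490 = 6.77883
β₂ ≈ 6.7788

6.7788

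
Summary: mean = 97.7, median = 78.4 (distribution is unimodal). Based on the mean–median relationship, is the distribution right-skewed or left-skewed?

mean − median = 97.7 − 78.4 = 19.3
mean > median ⇒ the longer tail is on the right ⇒ right-skewed (positively skewed).

right-skewed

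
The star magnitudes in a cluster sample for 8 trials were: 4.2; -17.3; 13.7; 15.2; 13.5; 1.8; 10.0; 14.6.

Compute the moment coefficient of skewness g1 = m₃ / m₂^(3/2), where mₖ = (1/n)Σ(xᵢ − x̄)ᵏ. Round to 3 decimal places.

x̄ = (4.2 - 17.3 + 13.7 + 15.2 + 13.5 + 1.8 + 10.0 + 14.6) / 8 = 6.9625
deviations (xᵢ − x̄): -2.7625, -24.2625, 6.7375, 8.2375, 6.5375, -5.1625, 3.0375, 7.6375
Σ(xᵢ − x̄)² = 846.4988 ⇒ m₂ = 846.4988/8 = 105.81234
Σ(xᵢ − x̄)³ = -12823.5035 ⇒ m₃ = -12823.5035/8 = -1602.93793
m₂^(3/2) = 105.81234^(1.5) = 1088.44002
g1 = m₃ / m₂^(3/2) = -1602.93793 / 1088.44002 ≈ -1.473

-1.473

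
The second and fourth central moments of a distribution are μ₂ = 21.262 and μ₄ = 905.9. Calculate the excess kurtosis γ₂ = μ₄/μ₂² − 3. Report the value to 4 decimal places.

μ₂² = 21.262² = 452.07264
μ₄/μ₂² = 905.9 / 452.07264 = 2.00388
γ₂ = 2.00388 − 3 ≈ -0.9961

-0.9961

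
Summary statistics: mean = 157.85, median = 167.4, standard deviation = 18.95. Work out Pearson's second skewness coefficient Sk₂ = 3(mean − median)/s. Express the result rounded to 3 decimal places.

-1.512

Sk₂ = 3(157.85 − 167.4) / 18.95 = 3 × -9.5500 / 18.95
    = -28.6500 / 18.95 ≈ -1.512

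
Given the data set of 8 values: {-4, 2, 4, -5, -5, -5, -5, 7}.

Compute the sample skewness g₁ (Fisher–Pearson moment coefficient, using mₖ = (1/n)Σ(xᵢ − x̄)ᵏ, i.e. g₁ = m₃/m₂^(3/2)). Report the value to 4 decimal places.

0.7314

x̄ = (-4 + 2 + 4 - 5 - 5 - 5 - 5 + 7) / 8 = -1.3750
deviations (xᵢ − x̄): -2.6250, 3.3750, 5.3750, -3.6250, -3.6250, -3.6250, -3.6250, 8.3750
Σ(xᵢ − x̄)² = 169.8750 ⇒ m₂ = 169.8750/8 = 21.23438
Σ(xᵢ − x̄)³ = 572.5313 ⇒ m₃ = 572.5313/8 = 71.56641
m₂^(3/2) = 21.23438^(1.5) = 97.84964
g₁ = m₃ / m₂^(3/2) = 71.56641 / 97.84964 ≈ 0.7314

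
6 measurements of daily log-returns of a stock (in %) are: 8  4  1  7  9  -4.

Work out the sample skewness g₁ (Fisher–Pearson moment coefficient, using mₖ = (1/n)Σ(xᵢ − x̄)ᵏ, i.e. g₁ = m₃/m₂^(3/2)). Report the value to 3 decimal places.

-0.692

x̄ = (8 + 4 + 1 + 7 + 9 - 4) / 6 = 4.1667
deviations (xᵢ − x̄): 3.8333, -0.1667, -3.1667, 2.8333, 4.8333, -8.1667
Σ(xᵢ − x̄)² = 122.8333 ⇒ m₂ = 122.8333/6 = 20.47222
Σ(xᵢ − x̄)³ = -384.4444 ⇒ m₃ = -384.4444/6 = -64.07407
m₂^(3/2) = 20.47222^(1.5) = 92.62911
g₁ = m₃ / m₂^(3/2) = -64.07407 / 92.62911 ≈ -0.692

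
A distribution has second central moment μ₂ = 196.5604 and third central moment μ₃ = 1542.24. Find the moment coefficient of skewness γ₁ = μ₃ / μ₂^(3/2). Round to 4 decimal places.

σ = √μ₂ = √196.5604 = 14.02000
σ³ = μ₂^(3/2) = 2755.77681
γ₁ = μ₃/σ³ = 1542.24 / 2755.77681 ≈ 0.5596

0.5596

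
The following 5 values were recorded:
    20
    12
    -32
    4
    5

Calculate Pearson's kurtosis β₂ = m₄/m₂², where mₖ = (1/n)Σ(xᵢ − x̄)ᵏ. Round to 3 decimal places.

2.810

x̄ = 1.8000
Σ(xᵢ − x̄)² = 1592.8000 ⇒ m₂ = 318.56000
Σ(xᵢ − x̄)⁴ = 1425841.6960 ⇒ m₄ = 285168.33920
m₂² = 101480.47360
β₂ = m₄/m₂² = 285168.33920 / 101480.47360 ≈ 2.810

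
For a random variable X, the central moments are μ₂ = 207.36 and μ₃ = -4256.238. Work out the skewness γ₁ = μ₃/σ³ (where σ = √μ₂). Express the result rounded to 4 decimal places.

-1.4254

σ = √μ₂ = √207.36 = 14.40000
σ³ = μ₂^(3/2) = 2985.98400
γ₁ = μ₃/σ³ = -4256.238 / 2985.98400 ≈ -1.4254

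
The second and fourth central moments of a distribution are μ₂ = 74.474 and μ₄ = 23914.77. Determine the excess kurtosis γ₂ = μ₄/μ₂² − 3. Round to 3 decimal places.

μ₂² = 74.474² = 5546.37668
μ₄/μ₂² = 23914.77 / 5546.37668 = 4.31178
γ₂ = 4.31178 − 3 ≈ 1.312

1.312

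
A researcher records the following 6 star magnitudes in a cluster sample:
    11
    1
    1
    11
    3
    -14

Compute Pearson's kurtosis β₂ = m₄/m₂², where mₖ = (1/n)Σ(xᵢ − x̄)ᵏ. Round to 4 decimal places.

x̄ = 2.1667
Σ(xᵢ − x̄)² = 420.8333 ⇒ m₂ = 70.13889
Σ(xᵢ − x̄)⁴ = 80490.4861 ⇒ m₄ = 13415.08102
m₂² = 4919.46373
β₂ = m₄/m₂² = 13415.08102 / 4919.46373 ≈ 2.7269

2.7269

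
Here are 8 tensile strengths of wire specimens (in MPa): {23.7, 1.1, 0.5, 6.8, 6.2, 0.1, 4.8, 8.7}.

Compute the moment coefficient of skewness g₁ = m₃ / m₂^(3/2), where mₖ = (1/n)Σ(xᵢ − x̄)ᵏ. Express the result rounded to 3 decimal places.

1.525

x̄ = (23.7 + 1.1 + 0.5 + 6.8 + 6.2 + 0.1 + 4.8 + 8.7) / 8 = 6.4875
deviations (xᵢ − x̄): 17.2125, -5.3875, -5.9875, 0.3125, -0.2875, -6.3875, -1.6875, 2.2125
Σ(xᵢ − x̄)² = 409.8687 ⇒ m₂ = 409.8687/8 = 51.23359
Σ(xᵢ − x̄)³ = 4473.9451 ⇒ m₃ = 4473.9451/8 = 559.24314
m₂^(3/2) = 51.23359^(1.5) = 366.71800
g₁ = m₃ / m₂^(3/2) = 559.24314 / 366.71800 ≈ 1.525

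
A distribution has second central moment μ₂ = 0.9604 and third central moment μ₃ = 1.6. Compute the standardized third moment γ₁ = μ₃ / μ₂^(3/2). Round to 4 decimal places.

σ = √μ₂ = √0.9604 = 0.98000
σ³ = μ₂^(3/2) = 0.94119
γ₁ = μ₃/σ³ = 1.6 / 0.94119 ≈ 1.7000

1.7000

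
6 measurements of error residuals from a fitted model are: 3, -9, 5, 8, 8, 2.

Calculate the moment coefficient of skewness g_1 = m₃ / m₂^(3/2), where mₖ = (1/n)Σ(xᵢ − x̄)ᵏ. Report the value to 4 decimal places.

x̄ = (3 - 9 + 5 + 8 + 8 + 2) / 6 = 2.8333
deviations (xᵢ − x̄): 0.1667, -11.8333, 2.1667, 5.1667, 5.1667, -0.8333
Σ(xᵢ − x̄)² = 198.8333 ⇒ m₂ = 198.8333/6 = 33.13889
Σ(xᵢ − x̄)³ = -1371.5556 ⇒ m₃ = -1371.5556/6 = -228.59259
m₂^(3/2) = 33.13889^(1.5) = 190.76861
g_1 = m₃ / m₂^(3/2) = -228.59259 / 190.76861 ≈ -1.1983

-1.1983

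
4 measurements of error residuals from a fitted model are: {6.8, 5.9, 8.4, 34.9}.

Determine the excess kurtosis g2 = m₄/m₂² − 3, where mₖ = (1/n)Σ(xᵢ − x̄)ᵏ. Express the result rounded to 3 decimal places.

x̄ = 14.0000
Σ(xᵢ − x̄)² = 585.6200 ⇒ m₂ = 146.40500
Σ(xᵢ − x̄)⁴ = 198778.4834 ⇒ m₄ = 49694.62085
m₂² = 21434.42402
g2 = m₄/m₂² − 3 = 2.31845 − 3 ≈ -0.682

-0.682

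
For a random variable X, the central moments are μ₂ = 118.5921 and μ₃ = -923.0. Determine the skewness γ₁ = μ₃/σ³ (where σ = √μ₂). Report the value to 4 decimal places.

σ = √μ₂ = √118.5921 = 10.89000
σ³ = μ₂^(3/2) = 1291.46797
γ₁ = μ₃/σ³ = -923.0 / 1291.46797 ≈ -0.7147

-0.7147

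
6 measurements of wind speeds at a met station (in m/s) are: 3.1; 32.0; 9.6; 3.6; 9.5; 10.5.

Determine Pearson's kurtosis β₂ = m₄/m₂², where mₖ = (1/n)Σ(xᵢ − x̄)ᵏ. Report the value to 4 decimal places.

3.5949

x̄ = 11.3833
Σ(xᵢ − x̄)² = 561.7483 ⇒ m₂ = 93.62472
Σ(xᵢ − x̄)⁴ = 189066.0065 ⇒ m₄ = 31511.00108
m₂² = 8765.58861
β₂ = m₄/m₂² = 31511.00108 / 8765.58861 ≈ 3.5949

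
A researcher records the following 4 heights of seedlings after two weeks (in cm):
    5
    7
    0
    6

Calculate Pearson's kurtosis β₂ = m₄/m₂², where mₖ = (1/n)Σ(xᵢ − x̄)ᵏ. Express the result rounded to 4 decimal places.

x̄ = 4.5000
Σ(xᵢ − x̄)² = 29.0000 ⇒ m₂ = 7.25000
Σ(xᵢ − x̄)⁴ = 454.2500 ⇒ m₄ = 113.56250
m₂² = 52.56250
β₂ = m₄/m₂² = 113.56250 / 52.56250 ≈ 2.1605

2.1605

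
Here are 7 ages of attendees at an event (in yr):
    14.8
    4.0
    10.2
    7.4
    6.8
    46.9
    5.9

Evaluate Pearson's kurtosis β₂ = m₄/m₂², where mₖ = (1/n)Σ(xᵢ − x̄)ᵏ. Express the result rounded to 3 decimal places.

4.667

x̄ = 13.7143
Σ(xᵢ − x̄)² = 1357.9286 ⇒ m₂ = 193.98980
Σ(xᵢ − x̄)⁴ = 1229506.2464 ⇒ m₄ = 175643.74949
m₂² = 37632.04092
β₂ = m₄/m₂² = 175643.74949 / 37632.04092 ≈ 4.667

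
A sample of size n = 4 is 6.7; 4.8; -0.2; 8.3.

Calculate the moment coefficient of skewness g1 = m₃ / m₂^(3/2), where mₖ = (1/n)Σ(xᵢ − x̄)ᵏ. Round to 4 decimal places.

-0.6711

x̄ = (6.7 + 4.8 - 0.2 + 8.3) / 4 = 4.9000
deviations (xᵢ − x̄): 1.8000, -0.1000, -5.1000, 3.4000
Σ(xᵢ − x̄)² = 40.8200 ⇒ m₂ = 40.8200/4 = 10.20500
Σ(xᵢ − x̄)³ = -87.5160 ⇒ m₃ = -87.5160/4 = -21.87900
m₂^(3/2) = 10.20500^(1.5) = 32.60014
g1 = m₃ / m₂^(3/2) = -21.87900 / 32.60014 ≈ -0.6711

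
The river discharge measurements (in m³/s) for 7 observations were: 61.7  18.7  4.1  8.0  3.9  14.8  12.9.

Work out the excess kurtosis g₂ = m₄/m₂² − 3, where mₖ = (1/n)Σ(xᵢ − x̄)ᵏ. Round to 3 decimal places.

1.498

x̄ = 17.7286
Σ(xᵢ − x̄)² = 2437.9343 ⇒ m₂ = 348.27633
Σ(xᵢ − x̄)⁴ = 3819013.1690 ⇒ m₄ = 545573.30986
m₂² = 121296.39962
g₂ = m₄/m₂² − 3 = 4.49785 − 3 ≈ 1.498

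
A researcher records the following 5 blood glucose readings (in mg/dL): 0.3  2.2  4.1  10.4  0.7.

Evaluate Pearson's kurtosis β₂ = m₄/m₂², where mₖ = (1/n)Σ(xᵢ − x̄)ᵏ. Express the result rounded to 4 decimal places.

x̄ = 3.5400
Σ(xᵢ − x̄)² = 67.7320 ⇒ m₂ = 13.54640
Σ(xᵢ − x̄)⁴ = 2393.1820 ⇒ m₄ = 478.63640
m₂² = 183.50495
β₂ = m₄/m₂² = 478.63640 / 183.50495 ≈ 2.6083

2.6083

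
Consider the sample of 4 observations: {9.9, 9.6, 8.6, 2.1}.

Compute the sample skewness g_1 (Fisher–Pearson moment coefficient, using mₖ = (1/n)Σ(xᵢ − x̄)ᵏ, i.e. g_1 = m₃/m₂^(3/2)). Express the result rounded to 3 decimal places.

-1.078

x̄ = (9.9 + 9.6 + 8.6 + 2.1) / 4 = 7.5500
deviations (xᵢ − x̄): 2.3500, 2.0500, 1.0500, -5.4500
Σ(xᵢ − x̄)² = 40.5300 ⇒ m₂ = 40.5300/4 = 10.13250
Σ(xᵢ − x̄)³ = -139.1280 ⇒ m₃ = -139.1280/4 = -34.78200
m₂^(3/2) = 10.13250^(1.5) = 32.25336
g_1 = m₃ / m₂^(3/2) = -34.78200 / 32.25336 ≈ -1.078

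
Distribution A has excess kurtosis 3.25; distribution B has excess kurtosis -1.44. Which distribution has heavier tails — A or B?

A

Higher excess kurtosis ⇒ heavier tails relative to the normal distribution.
3.25 vs -1.44: the larger is 3.25, so A has heavier tails. (A is leptokurtic — heavier-than-normal tails; the other is platykurtic.)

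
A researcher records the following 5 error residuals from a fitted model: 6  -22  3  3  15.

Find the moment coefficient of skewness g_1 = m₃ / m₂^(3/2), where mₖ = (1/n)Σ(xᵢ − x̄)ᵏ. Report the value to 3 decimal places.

-0.995

x̄ = (6 - 22 + 3 + 3 + 15) / 5 = 1.0000
deviations (xᵢ − x̄): 5.0000, -23.0000, 2.0000, 2.0000, 14.0000
Σ(xᵢ − x̄)² = 758.0000 ⇒ m₂ = 758.0000/5 = 151.60000
Σ(xᵢ − x̄)³ = -9282.0000 ⇒ m₃ = -9282.0000/5 = -1856.40000
m₂^(3/2) = 151.60000^(1.5) = 1866.58943
g_1 = m₃ / m₂^(3/2) = -1856.40000 / 1866.58943 ≈ -0.995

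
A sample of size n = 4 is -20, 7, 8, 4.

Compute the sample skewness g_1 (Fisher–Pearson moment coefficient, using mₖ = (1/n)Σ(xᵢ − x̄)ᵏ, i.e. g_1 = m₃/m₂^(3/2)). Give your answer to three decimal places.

x̄ = (-20 + 7 + 8 + 4) / 4 = -0.2500
deviations (xᵢ − x̄): -19.7500, 7.2500, 8.2500, 4.2500
Σ(xᵢ − x̄)² = 528.7500 ⇒ m₂ = 528.7500/4 = 132.18750
Σ(xᵢ − x̄)³ = -6684.3750 ⇒ m₃ = -6684.3750/4 = -1671.09375
m₂^(3/2) = 132.18750^(1.5) = 1519.79700
g_1 = m₃ / m₂^(3/2) = -1671.09375 / 1519.79700 ≈ -1.100

-1.100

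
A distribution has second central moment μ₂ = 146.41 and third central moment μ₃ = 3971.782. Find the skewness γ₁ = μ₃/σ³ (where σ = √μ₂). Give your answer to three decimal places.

2.242

σ = √μ₂ = √146.41 = 12.10000
σ³ = μ₂^(3/2) = 1771.56100
γ₁ = μ₃/σ³ = 3971.782 / 1771.56100 ≈ 2.242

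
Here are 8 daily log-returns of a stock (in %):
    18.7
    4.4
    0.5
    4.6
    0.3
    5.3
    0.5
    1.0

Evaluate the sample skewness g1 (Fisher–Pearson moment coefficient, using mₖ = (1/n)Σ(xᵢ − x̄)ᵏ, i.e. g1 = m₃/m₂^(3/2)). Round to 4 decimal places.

x̄ = (18.7 + 4.4 + 0.5 + 4.6 + 0.3 + 5.3 + 0.5 + 1.0) / 8 = 4.4125
deviations (xᵢ − x̄): 14.2875, -0.0125, -3.9125, 0.1875, -4.1125, 0.8875, -3.9125, -3.4125
Σ(xᵢ − x̄)² = 264.1287 ⇒ m₂ = 264.1287/8 = 33.01609
Σ(xᵢ − x̄)³ = 2688.1762 ⇒ m₃ = 2688.1762/8 = 336.02202
m₂^(3/2) = 33.01609^(1.5) = 189.70926
g1 = m₃ / m₂^(3/2) = 336.02202 / 189.70926 ≈ 1.7712

1.7712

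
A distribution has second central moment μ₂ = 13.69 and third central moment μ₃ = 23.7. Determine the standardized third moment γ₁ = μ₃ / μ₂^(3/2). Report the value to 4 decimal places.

0.4679

σ = √μ₂ = √13.69 = 3.70000
σ³ = μ₂^(3/2) = 50.65300
γ₁ = μ₃/σ³ = 23.7 / 50.65300 ≈ 0.4679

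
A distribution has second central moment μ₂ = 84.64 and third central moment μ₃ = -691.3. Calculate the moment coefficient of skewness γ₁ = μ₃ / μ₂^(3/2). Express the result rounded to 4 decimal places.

σ = √μ₂ = √84.64 = 9.20000
σ³ = μ₂^(3/2) = 778.68800
γ₁ = μ₃/σ³ = -691.3 / 778.68800 ≈ -0.8878

-0.8878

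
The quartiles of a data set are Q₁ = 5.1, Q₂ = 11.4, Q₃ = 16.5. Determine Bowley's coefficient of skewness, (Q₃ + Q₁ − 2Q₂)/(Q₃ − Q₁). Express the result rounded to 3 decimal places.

numerator: Q₃ + Q₁ − 2Q₂ = 16.5 + 5.1 − 2×11.4 = -1.2000
denominator: Q₃ − Q₁ = 16.5 − 5.1 = 11.4000
Bowley skewness = -1.2000 / 11.4000 ≈ -0.105

-0.105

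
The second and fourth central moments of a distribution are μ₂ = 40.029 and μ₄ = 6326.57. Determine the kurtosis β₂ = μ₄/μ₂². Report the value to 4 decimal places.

3.9484

μ₂² = 40.029² = 1602.32084
μ₄/μ₂² = 6326.57 / 1602.32084 = 3.94838
β₂ ≈ 3.9484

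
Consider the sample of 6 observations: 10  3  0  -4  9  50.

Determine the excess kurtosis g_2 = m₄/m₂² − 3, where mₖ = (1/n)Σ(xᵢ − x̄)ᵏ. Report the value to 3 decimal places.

x̄ = 11.3333
Σ(xᵢ − x̄)² = 1935.3333 ⇒ m₂ = 322.55556
Σ(xᵢ − x̄)⁴ = 2311987.7778 ⇒ m₄ = 385331.29630
m₂² = 104042.08642
g_2 = m₄/m₂² − 3 = 3.70361 − 3 ≈ 0.704

0.704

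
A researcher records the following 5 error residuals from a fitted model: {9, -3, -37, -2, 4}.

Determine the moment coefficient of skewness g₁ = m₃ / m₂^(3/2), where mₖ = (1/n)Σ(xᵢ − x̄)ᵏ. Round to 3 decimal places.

x̄ = (9 - 3 - 37 - 2 + 4) / 5 = -5.8000
deviations (xᵢ − x̄): 14.8000, 2.8000, -31.2000, 3.8000, 9.8000
Σ(xᵢ − x̄)² = 1310.8000 ⇒ m₂ = 1310.8000/5 = 262.16000
Σ(xᵢ − x̄)³ = -26111.5200 ⇒ m₃ = -26111.5200/5 = -5222.30400
m₂^(3/2) = 262.16000^(1.5) = 4244.72582
g₁ = m₃ / m₂^(3/2) = -5222.30400 / 4244.72582 ≈ -1.230

-1.230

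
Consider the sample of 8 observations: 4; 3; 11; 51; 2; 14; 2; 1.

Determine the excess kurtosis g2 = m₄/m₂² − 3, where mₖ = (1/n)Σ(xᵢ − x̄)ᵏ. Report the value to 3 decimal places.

2.263

x̄ = 11.0000
Σ(xᵢ − x̄)² = 1984.0000 ⇒ m₂ = 248.00000
Σ(xᵢ − x̄)⁴ = 2589700.0000 ⇒ m₄ = 323712.50000
m₂² = 61504.00000
g2 = m₄/m₂² − 3 = 5.26328 − 3 ≈ 2.263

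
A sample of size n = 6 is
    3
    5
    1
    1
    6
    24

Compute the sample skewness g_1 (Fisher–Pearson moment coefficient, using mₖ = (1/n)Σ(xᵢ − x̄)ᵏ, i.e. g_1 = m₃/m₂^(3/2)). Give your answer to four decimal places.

1.5755

x̄ = (3 + 5 + 1 + 1 + 6 + 24) / 6 = 6.6667
deviations (xᵢ − x̄): -3.6667, -1.6667, -5.6667, -5.6667, -0.6667, 17.3333
Σ(xᵢ − x̄)² = 381.3333 ⇒ m₂ = 381.3333/6 = 63.55556
Σ(xᵢ − x̄)³ = 4789.5556 ⇒ m₃ = 4789.5556/6 = 798.25926
m₂^(3/2) = 63.55556^(1.5) = 506.67594
g_1 = m₃ / m₂^(3/2) = 798.25926 / 506.67594 ≈ 1.5755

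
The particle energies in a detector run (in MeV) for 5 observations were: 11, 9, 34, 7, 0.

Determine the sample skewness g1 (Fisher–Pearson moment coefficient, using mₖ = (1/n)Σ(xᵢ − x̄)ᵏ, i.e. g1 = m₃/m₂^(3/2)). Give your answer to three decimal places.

x̄ = (11 + 9 + 34 + 7 + 0) / 5 = 12.2000
deviations (xᵢ − x̄): -1.2000, -3.2000, 21.8000, -5.2000, -12.2000
Σ(xᵢ − x̄)² = 662.8000 ⇒ m₂ = 662.8000/5 = 132.56000
Σ(xᵢ − x̄)³ = 8369.2800 ⇒ m₃ = 8369.2800/5 = 1673.85600
m₂^(3/2) = 132.56000^(1.5) = 1526.22563
g1 = m₃ / m₂^(3/2) = 1673.85600 / 1526.22563 ≈ 1.097

1.097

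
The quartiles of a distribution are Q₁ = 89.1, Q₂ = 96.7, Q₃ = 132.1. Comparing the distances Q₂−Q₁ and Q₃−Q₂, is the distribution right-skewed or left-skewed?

Q₂ − Q₁ = 7.6;  Q₃ − Q₂ = 35.4
Q₃ − Q₂ > Q₂ − Q₁ ⇒ the upper half is more spread out ⇒ right-skewed.

right-skewed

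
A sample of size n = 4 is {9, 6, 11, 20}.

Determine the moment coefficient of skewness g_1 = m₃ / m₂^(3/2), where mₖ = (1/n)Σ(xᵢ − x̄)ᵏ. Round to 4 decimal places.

0.7592

x̄ = (9 + 6 + 11 + 20) / 4 = 11.5000
deviations (xᵢ − x̄): -2.5000, -5.5000, -0.5000, 8.5000
Σ(xᵢ − x̄)² = 109.0000 ⇒ m₂ = 109.0000/4 = 27.25000
Σ(xᵢ − x̄)³ = 432.0000 ⇒ m₃ = 432.0000/4 = 108.00000
m₂^(3/2) = 27.25000^(1.5) = 142.24918
g_1 = m₃ / m₂^(3/2) = 108.00000 / 142.24918 ≈ 0.7592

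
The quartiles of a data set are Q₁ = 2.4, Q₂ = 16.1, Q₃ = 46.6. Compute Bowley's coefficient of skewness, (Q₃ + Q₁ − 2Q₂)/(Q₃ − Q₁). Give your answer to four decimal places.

numerator: Q₃ + Q₁ − 2Q₂ = 46.6 + 2.4 − 2×16.1 = 16.8000
denominator: Q₃ − Q₁ = 46.6 − 2.4 = 44.2000
Bowley skewness = 16.8000 / 44.2000 ≈ 0.3801

0.3801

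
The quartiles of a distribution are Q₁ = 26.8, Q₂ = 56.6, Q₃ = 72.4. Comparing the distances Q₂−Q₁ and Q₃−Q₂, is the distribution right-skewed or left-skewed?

Q₂ − Q₁ = 29.8;  Q₃ − Q₂ = 15.8
Q₂ − Q₁ > Q₃ − Q₂ ⇒ the lower half is more spread out ⇒ left-skewed.

left-skewed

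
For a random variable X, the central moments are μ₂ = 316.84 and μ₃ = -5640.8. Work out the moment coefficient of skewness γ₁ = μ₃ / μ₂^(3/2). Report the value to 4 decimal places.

σ = √μ₂ = √316.84 = 17.80000
σ³ = μ₂^(3/2) = 5639.75200
γ₁ = μ₃/σ³ = -5640.8 / 5639.75200 ≈ -1.0002

-1.0002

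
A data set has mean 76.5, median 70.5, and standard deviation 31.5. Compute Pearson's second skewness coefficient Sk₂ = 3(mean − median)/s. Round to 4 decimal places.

Sk₂ = 3(76.5 − 70.5) / 31.5 = 3 × 6.0000 / 31.5
    = 18.0000 / 31.5 ≈ 0.5714

0.5714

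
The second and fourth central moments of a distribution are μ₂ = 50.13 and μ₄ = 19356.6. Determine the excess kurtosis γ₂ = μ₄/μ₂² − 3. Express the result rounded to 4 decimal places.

4.7025

μ₂² = 50.13² = 2513.01690
μ₄/μ₂² = 19356.6 / 2513.01690 = 7.70253
γ₂ = 7.70253 − 3 ≈ 4.7025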